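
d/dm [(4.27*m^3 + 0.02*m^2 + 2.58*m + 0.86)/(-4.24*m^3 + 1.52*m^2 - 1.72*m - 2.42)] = (6.5752*m^4 + 7.18960000000001*m^3 - 24.017*m^2 - 2.7112*m - 4.7644)/(17.9776*m^6 - 12.8896*m^5 + 16.896*m^4 + 15.2928*m^3 - 4.3984*m^2 + 8.3248*m + 5.8564)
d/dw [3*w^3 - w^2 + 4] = w*(9*w - 2)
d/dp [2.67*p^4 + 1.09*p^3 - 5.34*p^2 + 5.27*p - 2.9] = 10.68*p^3 + 3.27*p^2 - 10.68*p + 5.27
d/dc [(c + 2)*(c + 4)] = 2*c + 6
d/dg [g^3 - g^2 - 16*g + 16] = 3*g^2 - 2*g - 16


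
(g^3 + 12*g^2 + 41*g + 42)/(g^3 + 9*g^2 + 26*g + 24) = (g + 7)/(g + 4)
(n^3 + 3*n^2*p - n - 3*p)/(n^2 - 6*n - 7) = (n^2 + 3*n*p - n - 3*p)/(n - 7)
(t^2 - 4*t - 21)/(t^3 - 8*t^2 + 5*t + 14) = (t + 3)/(t^2 - t - 2)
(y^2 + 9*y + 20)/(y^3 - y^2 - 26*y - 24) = (y + 5)/(y^2 - 5*y - 6)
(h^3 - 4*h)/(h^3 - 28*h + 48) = h*(h + 2)/(h^2 + 2*h - 24)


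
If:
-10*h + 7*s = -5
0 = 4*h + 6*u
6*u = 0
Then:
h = 0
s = -5/7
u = 0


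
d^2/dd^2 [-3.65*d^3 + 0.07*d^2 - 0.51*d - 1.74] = 0.14 - 21.9*d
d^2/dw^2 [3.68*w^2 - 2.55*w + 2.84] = 7.36000000000000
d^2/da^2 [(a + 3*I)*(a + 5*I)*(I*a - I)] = 6*I*a - 16 - 2*I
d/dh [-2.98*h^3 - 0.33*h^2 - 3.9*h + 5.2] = -8.94*h^2 - 0.66*h - 3.9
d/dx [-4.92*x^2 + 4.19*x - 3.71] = 4.19 - 9.84*x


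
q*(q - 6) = q^2 - 6*q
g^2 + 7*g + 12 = (g + 3)*(g + 4)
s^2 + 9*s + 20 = (s + 4)*(s + 5)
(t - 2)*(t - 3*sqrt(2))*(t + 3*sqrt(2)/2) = t^3 - 3*sqrt(2)*t^2/2 - 2*t^2 - 9*t + 3*sqrt(2)*t + 18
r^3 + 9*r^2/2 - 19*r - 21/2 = (r - 3)*(r + 1/2)*(r + 7)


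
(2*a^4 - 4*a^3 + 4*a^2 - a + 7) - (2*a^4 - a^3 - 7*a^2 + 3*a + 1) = -3*a^3 + 11*a^2 - 4*a + 6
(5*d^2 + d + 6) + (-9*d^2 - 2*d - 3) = -4*d^2 - d + 3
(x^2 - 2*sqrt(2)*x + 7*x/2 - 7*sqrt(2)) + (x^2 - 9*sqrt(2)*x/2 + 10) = 2*x^2 - 13*sqrt(2)*x/2 + 7*x/2 - 7*sqrt(2) + 10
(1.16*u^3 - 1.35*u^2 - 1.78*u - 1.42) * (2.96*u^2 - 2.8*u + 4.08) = 3.4336*u^5 - 7.244*u^4 + 3.244*u^3 - 4.7272*u^2 - 3.2864*u - 5.7936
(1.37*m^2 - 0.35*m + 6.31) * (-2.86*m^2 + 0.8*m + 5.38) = -3.9182*m^4 + 2.097*m^3 - 10.956*m^2 + 3.165*m + 33.9478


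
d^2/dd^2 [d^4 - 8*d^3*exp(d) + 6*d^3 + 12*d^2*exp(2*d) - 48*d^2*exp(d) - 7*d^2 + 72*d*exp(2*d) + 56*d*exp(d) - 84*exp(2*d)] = -8*d^3*exp(d) + 48*d^2*exp(2*d) - 96*d^2*exp(d) + 12*d^2 + 384*d*exp(2*d) - 184*d*exp(d) + 36*d - 24*exp(2*d) + 16*exp(d) - 14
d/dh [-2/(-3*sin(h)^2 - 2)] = -24*sin(2*h)/(3*cos(2*h) - 7)^2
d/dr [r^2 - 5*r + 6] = 2*r - 5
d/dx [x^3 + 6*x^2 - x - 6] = 3*x^2 + 12*x - 1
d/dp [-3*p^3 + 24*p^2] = 3*p*(16 - 3*p)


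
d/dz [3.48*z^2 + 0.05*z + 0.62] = 6.96*z + 0.05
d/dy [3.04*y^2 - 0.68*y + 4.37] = 6.08*y - 0.68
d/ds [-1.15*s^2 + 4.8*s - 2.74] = 4.8 - 2.3*s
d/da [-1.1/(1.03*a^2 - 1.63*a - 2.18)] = (2.266*a - 1.793)/(-1.03*a^2 + 1.63*a + 2.18)^2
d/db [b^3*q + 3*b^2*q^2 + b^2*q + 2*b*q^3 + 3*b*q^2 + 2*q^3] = q*(3*b^2 + 6*b*q + 2*b + 2*q^2 + 3*q)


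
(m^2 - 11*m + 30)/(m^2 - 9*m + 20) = (m - 6)/(m - 4)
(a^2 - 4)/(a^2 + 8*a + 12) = (a - 2)/(a + 6)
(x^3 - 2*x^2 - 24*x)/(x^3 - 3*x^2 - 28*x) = (x - 6)/(x - 7)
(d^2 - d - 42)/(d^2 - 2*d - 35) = (d + 6)/(d + 5)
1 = 1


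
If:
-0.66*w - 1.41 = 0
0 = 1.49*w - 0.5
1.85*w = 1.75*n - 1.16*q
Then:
No Solution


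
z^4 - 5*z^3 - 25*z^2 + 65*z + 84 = (z - 7)*(z - 3)*(z + 1)*(z + 4)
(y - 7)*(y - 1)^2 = y^3 - 9*y^2 + 15*y - 7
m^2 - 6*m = m*(m - 6)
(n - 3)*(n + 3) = n^2 - 9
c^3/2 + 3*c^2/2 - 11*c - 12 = (c/2 + 1/2)*(c - 4)*(c + 6)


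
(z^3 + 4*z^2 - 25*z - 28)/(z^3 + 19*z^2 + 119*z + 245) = (z^2 - 3*z - 4)/(z^2 + 12*z + 35)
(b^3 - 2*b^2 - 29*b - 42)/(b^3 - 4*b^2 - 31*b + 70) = (b^2 + 5*b + 6)/(b^2 + 3*b - 10)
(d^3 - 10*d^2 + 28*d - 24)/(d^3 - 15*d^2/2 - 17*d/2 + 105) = 2*(d^2 - 4*d + 4)/(2*d^2 - 3*d - 35)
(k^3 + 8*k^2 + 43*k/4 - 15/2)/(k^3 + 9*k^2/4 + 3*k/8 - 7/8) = 2*(2*k^2 + 17*k + 30)/(4*k^2 + 11*k + 7)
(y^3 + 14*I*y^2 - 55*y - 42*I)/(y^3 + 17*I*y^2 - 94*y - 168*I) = (y + I)/(y + 4*I)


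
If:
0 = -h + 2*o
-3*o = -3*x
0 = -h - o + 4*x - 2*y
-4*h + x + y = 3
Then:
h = -12/13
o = -6/13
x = -6/13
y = -3/13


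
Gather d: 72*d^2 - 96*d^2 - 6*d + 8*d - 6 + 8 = -24*d^2 + 2*d + 2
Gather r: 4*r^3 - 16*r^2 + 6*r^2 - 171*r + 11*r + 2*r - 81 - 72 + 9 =4*r^3 - 10*r^2 - 158*r - 144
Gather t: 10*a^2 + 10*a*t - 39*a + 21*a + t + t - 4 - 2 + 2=10*a^2 - 18*a + t*(10*a + 2) - 4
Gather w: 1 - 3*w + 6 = 7 - 3*w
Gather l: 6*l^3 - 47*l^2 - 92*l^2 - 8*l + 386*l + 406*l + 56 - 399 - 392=6*l^3 - 139*l^2 + 784*l - 735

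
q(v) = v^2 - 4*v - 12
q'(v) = 2*v - 4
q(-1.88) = -0.95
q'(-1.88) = -7.76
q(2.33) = -15.89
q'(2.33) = 0.66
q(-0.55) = -9.50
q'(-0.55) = -5.10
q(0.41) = -13.47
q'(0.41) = -3.18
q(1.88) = -15.99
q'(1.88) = -0.24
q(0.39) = -13.41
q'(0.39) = -3.22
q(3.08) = -14.83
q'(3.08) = 2.16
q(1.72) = -15.92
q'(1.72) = -0.56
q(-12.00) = 180.00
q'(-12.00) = -28.00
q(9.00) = 33.00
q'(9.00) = 14.00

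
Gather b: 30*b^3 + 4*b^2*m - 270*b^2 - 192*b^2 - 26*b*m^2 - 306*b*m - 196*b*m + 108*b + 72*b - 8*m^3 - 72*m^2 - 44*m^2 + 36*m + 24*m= 30*b^3 + b^2*(4*m - 462) + b*(-26*m^2 - 502*m + 180) - 8*m^3 - 116*m^2 + 60*m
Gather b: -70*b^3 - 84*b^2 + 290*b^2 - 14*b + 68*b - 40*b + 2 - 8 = -70*b^3 + 206*b^2 + 14*b - 6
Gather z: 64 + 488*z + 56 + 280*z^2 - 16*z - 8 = 280*z^2 + 472*z + 112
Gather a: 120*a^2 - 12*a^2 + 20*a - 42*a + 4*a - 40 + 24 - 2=108*a^2 - 18*a - 18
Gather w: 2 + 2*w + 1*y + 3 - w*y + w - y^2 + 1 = w*(3 - y) - y^2 + y + 6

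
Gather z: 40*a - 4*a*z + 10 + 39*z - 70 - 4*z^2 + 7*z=40*a - 4*z^2 + z*(46 - 4*a) - 60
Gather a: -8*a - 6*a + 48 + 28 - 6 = 70 - 14*a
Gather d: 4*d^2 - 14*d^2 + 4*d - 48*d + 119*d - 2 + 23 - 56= -10*d^2 + 75*d - 35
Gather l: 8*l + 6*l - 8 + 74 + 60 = 14*l + 126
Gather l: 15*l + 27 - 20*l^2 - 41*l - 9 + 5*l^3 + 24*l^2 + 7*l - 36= 5*l^3 + 4*l^2 - 19*l - 18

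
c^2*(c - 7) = c^3 - 7*c^2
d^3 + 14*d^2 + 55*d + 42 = (d + 1)*(d + 6)*(d + 7)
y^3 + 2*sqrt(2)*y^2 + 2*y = y*(y + sqrt(2))^2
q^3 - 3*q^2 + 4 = (q - 2)^2*(q + 1)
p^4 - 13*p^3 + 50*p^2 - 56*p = p*(p - 7)*(p - 4)*(p - 2)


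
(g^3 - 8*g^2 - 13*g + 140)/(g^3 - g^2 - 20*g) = (g - 7)/g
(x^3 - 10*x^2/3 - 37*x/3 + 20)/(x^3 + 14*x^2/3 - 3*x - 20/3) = (x^2 - 2*x - 15)/(x^2 + 6*x + 5)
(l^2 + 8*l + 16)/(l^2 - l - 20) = (l + 4)/(l - 5)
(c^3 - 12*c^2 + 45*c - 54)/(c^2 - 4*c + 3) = (c^2 - 9*c + 18)/(c - 1)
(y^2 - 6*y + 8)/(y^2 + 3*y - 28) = (y - 2)/(y + 7)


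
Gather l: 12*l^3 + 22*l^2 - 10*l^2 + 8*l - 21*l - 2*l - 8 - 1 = 12*l^3 + 12*l^2 - 15*l - 9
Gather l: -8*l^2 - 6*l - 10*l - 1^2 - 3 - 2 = -8*l^2 - 16*l - 6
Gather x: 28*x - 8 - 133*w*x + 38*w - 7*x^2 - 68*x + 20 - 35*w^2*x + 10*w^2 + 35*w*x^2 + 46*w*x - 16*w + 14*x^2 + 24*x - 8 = 10*w^2 + 22*w + x^2*(35*w + 7) + x*(-35*w^2 - 87*w - 16) + 4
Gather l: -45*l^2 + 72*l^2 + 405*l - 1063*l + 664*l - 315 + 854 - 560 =27*l^2 + 6*l - 21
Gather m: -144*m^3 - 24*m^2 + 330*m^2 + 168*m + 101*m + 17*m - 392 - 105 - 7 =-144*m^3 + 306*m^2 + 286*m - 504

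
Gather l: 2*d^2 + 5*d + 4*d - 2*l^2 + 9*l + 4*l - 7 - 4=2*d^2 + 9*d - 2*l^2 + 13*l - 11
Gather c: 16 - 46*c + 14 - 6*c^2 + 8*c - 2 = -6*c^2 - 38*c + 28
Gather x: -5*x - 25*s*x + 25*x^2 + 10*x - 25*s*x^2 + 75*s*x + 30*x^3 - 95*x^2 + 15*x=30*x^3 + x^2*(-25*s - 70) + x*(50*s + 20)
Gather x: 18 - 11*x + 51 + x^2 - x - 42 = x^2 - 12*x + 27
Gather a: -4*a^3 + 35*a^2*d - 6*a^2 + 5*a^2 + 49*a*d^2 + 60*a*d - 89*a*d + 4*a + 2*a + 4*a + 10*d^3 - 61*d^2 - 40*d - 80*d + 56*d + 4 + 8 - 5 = -4*a^3 + a^2*(35*d - 1) + a*(49*d^2 - 29*d + 10) + 10*d^3 - 61*d^2 - 64*d + 7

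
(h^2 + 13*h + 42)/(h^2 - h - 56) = (h + 6)/(h - 8)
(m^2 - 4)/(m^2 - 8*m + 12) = (m + 2)/(m - 6)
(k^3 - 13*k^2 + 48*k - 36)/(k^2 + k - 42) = (k^2 - 7*k + 6)/(k + 7)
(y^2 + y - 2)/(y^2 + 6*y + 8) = (y - 1)/(y + 4)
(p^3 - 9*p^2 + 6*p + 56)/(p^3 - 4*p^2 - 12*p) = (p^2 - 11*p + 28)/(p*(p - 6))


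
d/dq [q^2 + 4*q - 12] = 2*q + 4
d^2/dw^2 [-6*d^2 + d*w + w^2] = 2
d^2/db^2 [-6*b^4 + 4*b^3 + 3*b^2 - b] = -72*b^2 + 24*b + 6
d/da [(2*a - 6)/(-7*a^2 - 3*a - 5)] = 14*(a^2 - 6*a - 2)/(49*a^4 + 42*a^3 + 79*a^2 + 30*a + 25)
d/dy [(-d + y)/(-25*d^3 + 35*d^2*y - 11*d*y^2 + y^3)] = 2/(125*d^3 - 75*d^2*y + 15*d*y^2 - y^3)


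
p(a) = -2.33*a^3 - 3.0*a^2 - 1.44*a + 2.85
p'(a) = -6.99*a^2 - 6.0*a - 1.44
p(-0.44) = 3.10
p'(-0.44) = -0.15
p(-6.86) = 623.74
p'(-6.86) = -289.23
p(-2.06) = 13.45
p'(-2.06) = -18.74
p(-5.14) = 247.40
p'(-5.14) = -155.27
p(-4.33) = 141.99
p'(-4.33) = -106.51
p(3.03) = -93.87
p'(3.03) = -83.79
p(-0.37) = 3.09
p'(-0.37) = -0.18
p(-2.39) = 20.96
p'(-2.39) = -27.03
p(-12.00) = 3614.37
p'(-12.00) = -936.00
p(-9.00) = 1471.38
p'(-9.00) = -513.63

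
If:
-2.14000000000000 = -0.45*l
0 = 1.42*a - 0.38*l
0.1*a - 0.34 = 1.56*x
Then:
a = 1.27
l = 4.76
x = -0.14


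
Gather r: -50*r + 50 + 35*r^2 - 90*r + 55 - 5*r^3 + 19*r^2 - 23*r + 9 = -5*r^3 + 54*r^2 - 163*r + 114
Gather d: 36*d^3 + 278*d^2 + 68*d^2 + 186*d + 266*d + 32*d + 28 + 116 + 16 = 36*d^3 + 346*d^2 + 484*d + 160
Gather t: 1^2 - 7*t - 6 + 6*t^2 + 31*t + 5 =6*t^2 + 24*t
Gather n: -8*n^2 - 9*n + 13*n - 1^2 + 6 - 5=-8*n^2 + 4*n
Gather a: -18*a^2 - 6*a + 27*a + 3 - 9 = -18*a^2 + 21*a - 6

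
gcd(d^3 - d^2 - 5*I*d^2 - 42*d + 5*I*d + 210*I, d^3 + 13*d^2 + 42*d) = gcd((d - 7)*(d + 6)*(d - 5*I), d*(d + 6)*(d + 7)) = d + 6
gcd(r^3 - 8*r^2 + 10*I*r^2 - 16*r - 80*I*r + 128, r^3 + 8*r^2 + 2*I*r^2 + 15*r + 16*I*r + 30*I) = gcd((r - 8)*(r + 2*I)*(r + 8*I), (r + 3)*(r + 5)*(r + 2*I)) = r + 2*I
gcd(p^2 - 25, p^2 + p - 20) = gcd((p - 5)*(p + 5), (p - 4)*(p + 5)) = p + 5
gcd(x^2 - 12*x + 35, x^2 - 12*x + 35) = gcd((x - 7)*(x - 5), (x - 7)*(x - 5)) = x^2 - 12*x + 35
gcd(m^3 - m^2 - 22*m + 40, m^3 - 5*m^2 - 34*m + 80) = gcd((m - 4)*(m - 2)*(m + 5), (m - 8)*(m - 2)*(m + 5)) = m^2 + 3*m - 10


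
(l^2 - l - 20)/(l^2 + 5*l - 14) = (l^2 - l - 20)/(l^2 + 5*l - 14)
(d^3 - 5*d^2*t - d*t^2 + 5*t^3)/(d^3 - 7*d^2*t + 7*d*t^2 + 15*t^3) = (-d + t)/(-d + 3*t)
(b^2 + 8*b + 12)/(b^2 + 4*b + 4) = (b + 6)/(b + 2)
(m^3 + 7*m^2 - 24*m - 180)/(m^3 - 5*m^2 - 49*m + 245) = (m^2 + 12*m + 36)/(m^2 - 49)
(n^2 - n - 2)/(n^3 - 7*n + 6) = (n + 1)/(n^2 + 2*n - 3)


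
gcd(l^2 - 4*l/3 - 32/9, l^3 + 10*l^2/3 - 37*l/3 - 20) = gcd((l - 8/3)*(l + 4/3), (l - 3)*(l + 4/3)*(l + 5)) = l + 4/3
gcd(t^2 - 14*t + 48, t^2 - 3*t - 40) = t - 8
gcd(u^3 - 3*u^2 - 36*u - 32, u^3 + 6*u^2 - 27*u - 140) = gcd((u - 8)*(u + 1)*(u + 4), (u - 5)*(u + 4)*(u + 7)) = u + 4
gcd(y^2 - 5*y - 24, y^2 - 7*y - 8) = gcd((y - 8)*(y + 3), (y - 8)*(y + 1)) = y - 8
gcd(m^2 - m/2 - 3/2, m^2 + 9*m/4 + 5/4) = m + 1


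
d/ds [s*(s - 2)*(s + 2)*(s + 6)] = 4*s^3 + 18*s^2 - 8*s - 24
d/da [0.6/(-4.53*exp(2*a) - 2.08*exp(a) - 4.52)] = (5.436*exp(a) + 1.248)*exp(a)/(4.53*exp(2*a) + 2.08*exp(a) + 4.52)^2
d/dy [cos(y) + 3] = -sin(y)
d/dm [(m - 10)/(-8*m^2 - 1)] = (-8*m^2 + 16*m*(m - 10) - 1)/(8*m^2 + 1)^2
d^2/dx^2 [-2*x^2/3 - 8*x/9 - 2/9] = -4/3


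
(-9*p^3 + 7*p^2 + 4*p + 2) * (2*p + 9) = -18*p^4 - 67*p^3 + 71*p^2 + 40*p + 18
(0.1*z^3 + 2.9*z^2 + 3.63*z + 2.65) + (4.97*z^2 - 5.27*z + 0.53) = 0.1*z^3 + 7.87*z^2 - 1.64*z + 3.18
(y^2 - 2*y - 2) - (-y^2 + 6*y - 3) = 2*y^2 - 8*y + 1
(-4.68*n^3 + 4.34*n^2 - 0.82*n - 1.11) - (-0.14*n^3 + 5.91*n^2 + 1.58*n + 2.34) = -4.54*n^3 - 1.57*n^2 - 2.4*n - 3.45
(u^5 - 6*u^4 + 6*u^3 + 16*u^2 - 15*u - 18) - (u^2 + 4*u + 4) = u^5 - 6*u^4 + 6*u^3 + 15*u^2 - 19*u - 22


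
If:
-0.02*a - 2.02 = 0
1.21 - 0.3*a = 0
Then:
No Solution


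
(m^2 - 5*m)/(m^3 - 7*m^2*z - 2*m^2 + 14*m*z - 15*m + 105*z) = m/(m^2 - 7*m*z + 3*m - 21*z)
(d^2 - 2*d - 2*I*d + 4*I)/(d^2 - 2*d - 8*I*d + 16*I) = (d - 2*I)/(d - 8*I)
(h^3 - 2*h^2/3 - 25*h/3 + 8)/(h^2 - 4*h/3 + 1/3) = (3*h^2 + h - 24)/(3*h - 1)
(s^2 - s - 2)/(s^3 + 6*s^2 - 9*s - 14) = 1/(s + 7)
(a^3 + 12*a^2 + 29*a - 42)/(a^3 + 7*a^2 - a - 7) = (a + 6)/(a + 1)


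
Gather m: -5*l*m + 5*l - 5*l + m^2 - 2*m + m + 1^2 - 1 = m^2 + m*(-5*l - 1)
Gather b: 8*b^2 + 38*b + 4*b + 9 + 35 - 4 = 8*b^2 + 42*b + 40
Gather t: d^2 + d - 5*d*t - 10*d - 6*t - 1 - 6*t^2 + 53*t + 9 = d^2 - 9*d - 6*t^2 + t*(47 - 5*d) + 8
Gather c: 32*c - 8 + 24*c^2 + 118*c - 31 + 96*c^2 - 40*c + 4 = 120*c^2 + 110*c - 35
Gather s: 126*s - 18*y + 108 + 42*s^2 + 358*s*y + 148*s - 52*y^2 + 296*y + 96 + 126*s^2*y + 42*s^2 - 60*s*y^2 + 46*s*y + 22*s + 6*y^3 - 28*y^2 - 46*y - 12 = s^2*(126*y + 84) + s*(-60*y^2 + 404*y + 296) + 6*y^3 - 80*y^2 + 232*y + 192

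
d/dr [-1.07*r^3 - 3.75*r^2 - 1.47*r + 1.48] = -3.21*r^2 - 7.5*r - 1.47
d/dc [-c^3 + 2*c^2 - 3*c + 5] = -3*c^2 + 4*c - 3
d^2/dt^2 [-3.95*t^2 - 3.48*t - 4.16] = -7.90000000000000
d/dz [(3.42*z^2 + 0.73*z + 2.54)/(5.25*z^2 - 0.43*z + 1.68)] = (-5.3031*z^2 - 15.1788*z + 2.3186)/(27.5625*z^4 - 4.515*z^3 + 17.8249*z^2 - 1.4448*z + 2.8224)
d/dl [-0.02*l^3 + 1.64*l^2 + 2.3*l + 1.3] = -0.06*l^2 + 3.28*l + 2.3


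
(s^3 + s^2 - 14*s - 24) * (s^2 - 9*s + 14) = s^5 - 8*s^4 - 9*s^3 + 116*s^2 + 20*s - 336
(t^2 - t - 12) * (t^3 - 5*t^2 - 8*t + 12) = t^5 - 6*t^4 - 15*t^3 + 80*t^2 + 84*t - 144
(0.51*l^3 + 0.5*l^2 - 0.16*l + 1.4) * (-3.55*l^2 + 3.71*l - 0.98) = -1.8105*l^5 + 0.1171*l^4 + 1.9232*l^3 - 6.0536*l^2 + 5.3508*l - 1.372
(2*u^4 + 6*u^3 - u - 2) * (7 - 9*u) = -18*u^5 - 40*u^4 + 42*u^3 + 9*u^2 + 11*u - 14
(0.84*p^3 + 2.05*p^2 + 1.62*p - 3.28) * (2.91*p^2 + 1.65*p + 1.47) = 2.4444*p^5 + 7.3515*p^4 + 9.3315*p^3 - 3.8583*p^2 - 3.0306*p - 4.8216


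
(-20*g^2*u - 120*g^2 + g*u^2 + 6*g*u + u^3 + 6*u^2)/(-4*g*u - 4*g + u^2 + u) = (5*g*u + 30*g + u^2 + 6*u)/(u + 1)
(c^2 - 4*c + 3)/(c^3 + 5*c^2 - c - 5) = (c - 3)/(c^2 + 6*c + 5)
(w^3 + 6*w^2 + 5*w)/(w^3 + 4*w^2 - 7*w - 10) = w/(w - 2)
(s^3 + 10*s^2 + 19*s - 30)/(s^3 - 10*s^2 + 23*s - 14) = (s^2 + 11*s + 30)/(s^2 - 9*s + 14)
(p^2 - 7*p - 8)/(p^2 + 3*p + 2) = (p - 8)/(p + 2)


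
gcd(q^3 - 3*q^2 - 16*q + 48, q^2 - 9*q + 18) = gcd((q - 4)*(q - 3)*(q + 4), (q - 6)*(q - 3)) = q - 3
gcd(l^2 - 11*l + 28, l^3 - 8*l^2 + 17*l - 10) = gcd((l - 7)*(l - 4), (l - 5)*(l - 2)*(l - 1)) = 1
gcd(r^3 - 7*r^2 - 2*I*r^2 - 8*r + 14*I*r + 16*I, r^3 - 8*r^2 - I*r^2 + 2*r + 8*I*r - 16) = r^2 + r*(-8 - 2*I) + 16*I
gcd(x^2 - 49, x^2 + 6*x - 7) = x + 7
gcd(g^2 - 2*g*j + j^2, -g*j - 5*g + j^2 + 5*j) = g - j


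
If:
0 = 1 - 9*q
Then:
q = 1/9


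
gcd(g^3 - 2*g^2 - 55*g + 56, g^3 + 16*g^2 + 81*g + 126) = g + 7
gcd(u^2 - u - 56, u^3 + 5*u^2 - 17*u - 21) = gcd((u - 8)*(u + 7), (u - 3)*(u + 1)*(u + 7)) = u + 7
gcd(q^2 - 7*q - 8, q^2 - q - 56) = q - 8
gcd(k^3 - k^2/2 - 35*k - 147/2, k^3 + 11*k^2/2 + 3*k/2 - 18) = k + 3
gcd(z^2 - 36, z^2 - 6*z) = z - 6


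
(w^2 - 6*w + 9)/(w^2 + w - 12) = (w - 3)/(w + 4)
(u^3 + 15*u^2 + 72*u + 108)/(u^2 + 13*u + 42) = (u^2 + 9*u + 18)/(u + 7)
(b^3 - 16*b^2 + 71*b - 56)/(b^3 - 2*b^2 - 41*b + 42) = (b - 8)/(b + 6)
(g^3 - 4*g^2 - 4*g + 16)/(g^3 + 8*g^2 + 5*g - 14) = (g^2 - 6*g + 8)/(g^2 + 6*g - 7)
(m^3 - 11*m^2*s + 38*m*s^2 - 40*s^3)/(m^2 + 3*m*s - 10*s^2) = (m^2 - 9*m*s + 20*s^2)/(m + 5*s)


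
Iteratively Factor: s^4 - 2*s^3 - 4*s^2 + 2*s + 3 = (s + 1)*(s^3 - 3*s^2 - s + 3) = (s + 1)^2*(s^2 - 4*s + 3) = (s - 3)*(s + 1)^2*(s - 1)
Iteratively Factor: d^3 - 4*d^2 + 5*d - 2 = (d - 2)*(d^2 - 2*d + 1) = (d - 2)*(d - 1)*(d - 1)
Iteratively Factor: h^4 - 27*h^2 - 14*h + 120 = (h + 4)*(h^3 - 4*h^2 - 11*h + 30) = (h - 5)*(h + 4)*(h^2 + h - 6) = (h - 5)*(h - 2)*(h + 4)*(h + 3)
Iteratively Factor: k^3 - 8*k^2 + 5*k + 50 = (k - 5)*(k^2 - 3*k - 10) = (k - 5)*(k + 2)*(k - 5)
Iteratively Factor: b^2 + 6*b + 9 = (b + 3)*(b + 3)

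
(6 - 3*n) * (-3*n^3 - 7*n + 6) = 9*n^4 - 18*n^3 + 21*n^2 - 60*n + 36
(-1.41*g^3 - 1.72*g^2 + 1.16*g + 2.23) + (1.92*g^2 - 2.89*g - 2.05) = -1.41*g^3 + 0.2*g^2 - 1.73*g + 0.18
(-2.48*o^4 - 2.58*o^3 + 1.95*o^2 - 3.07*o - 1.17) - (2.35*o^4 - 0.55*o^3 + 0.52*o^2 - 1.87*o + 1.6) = -4.83*o^4 - 2.03*o^3 + 1.43*o^2 - 1.2*o - 2.77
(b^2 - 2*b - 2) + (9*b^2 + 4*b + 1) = 10*b^2 + 2*b - 1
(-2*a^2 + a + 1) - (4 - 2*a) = -2*a^2 + 3*a - 3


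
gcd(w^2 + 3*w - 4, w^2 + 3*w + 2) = 1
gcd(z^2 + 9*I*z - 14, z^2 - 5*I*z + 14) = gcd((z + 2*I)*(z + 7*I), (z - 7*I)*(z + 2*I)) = z + 2*I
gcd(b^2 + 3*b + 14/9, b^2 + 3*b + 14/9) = b^2 + 3*b + 14/9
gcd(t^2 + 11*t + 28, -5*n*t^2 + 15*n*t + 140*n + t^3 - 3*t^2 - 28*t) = t + 4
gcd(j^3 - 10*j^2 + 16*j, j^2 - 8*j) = j^2 - 8*j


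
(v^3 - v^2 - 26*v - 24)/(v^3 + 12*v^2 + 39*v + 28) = (v - 6)/(v + 7)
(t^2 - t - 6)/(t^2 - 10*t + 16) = (t^2 - t - 6)/(t^2 - 10*t + 16)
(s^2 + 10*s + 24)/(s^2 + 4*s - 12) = (s + 4)/(s - 2)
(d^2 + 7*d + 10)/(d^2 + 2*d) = (d + 5)/d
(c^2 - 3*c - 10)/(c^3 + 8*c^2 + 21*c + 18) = (c - 5)/(c^2 + 6*c + 9)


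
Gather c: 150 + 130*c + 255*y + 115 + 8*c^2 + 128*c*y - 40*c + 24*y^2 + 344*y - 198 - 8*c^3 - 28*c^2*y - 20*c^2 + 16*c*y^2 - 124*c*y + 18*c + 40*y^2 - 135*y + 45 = -8*c^3 + c^2*(-28*y - 12) + c*(16*y^2 + 4*y + 108) + 64*y^2 + 464*y + 112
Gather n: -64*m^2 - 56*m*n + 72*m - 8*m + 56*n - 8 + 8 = -64*m^2 + 64*m + n*(56 - 56*m)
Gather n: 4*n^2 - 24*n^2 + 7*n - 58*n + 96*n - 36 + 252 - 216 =-20*n^2 + 45*n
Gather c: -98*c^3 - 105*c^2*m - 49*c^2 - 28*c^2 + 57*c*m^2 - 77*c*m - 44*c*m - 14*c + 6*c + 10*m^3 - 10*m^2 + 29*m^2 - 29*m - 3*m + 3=-98*c^3 + c^2*(-105*m - 77) + c*(57*m^2 - 121*m - 8) + 10*m^3 + 19*m^2 - 32*m + 3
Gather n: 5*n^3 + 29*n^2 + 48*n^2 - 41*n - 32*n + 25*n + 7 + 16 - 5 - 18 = 5*n^3 + 77*n^2 - 48*n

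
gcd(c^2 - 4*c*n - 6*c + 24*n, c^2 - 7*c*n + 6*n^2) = 1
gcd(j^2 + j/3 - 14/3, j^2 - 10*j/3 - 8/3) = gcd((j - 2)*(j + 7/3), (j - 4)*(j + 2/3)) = 1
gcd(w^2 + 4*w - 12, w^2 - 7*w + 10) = w - 2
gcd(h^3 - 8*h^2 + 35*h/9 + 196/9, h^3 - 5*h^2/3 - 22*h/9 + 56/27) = h^2 - h - 28/9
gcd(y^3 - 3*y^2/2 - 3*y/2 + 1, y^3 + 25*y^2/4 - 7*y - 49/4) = y + 1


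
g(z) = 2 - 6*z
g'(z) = -6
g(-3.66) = 23.96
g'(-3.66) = -6.00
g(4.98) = -27.88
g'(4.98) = -6.00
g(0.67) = -2.02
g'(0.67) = -6.00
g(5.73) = -32.38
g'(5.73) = -6.00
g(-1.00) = 8.00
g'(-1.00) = -6.00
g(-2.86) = 19.16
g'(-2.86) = -6.00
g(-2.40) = 16.40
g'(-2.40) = -6.00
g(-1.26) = 9.56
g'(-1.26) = -6.00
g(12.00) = -70.00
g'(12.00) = -6.00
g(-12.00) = 74.00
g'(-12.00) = -6.00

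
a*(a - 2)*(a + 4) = a^3 + 2*a^2 - 8*a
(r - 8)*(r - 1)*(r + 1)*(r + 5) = r^4 - 3*r^3 - 41*r^2 + 3*r + 40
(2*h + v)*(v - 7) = 2*h*v - 14*h + v^2 - 7*v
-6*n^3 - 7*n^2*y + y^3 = (-3*n + y)*(n + y)*(2*n + y)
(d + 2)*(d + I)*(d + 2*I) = d^3 + 2*d^2 + 3*I*d^2 - 2*d + 6*I*d - 4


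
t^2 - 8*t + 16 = (t - 4)^2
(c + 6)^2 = c^2 + 12*c + 36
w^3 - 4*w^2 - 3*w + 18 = (w - 3)^2*(w + 2)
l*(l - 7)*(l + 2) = l^3 - 5*l^2 - 14*l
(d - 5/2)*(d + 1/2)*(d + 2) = d^3 - 21*d/4 - 5/2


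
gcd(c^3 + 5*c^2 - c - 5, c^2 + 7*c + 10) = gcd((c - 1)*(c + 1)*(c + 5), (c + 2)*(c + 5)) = c + 5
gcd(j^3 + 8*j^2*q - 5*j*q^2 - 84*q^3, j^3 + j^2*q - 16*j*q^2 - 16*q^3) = j + 4*q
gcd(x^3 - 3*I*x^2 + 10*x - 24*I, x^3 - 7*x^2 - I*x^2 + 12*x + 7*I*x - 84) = x^2 - I*x + 12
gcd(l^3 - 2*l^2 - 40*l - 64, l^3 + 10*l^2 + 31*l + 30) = l + 2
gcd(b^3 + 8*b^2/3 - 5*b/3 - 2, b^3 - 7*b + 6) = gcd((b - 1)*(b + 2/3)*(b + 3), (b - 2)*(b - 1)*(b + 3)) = b^2 + 2*b - 3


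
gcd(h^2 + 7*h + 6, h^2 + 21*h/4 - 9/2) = h + 6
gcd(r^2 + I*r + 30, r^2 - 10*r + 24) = 1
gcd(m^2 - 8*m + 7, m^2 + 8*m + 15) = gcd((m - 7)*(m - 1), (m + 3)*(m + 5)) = 1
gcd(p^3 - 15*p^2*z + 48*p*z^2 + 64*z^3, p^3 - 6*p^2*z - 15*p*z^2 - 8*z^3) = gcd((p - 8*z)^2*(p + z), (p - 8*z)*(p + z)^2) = -p^2 + 7*p*z + 8*z^2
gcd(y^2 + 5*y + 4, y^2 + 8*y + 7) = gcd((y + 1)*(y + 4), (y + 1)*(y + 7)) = y + 1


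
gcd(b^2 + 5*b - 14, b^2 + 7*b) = b + 7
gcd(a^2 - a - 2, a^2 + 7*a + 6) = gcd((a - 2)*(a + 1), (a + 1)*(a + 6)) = a + 1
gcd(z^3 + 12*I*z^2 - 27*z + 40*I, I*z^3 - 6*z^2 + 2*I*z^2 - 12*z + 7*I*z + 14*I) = z - I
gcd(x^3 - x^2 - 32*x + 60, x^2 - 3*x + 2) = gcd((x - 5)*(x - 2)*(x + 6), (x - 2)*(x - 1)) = x - 2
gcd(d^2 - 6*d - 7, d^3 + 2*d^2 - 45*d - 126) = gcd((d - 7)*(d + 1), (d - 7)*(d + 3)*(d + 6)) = d - 7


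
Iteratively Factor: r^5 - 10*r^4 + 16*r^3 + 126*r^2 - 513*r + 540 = (r - 3)*(r^4 - 7*r^3 - 5*r^2 + 111*r - 180) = (r - 5)*(r - 3)*(r^3 - 2*r^2 - 15*r + 36) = (r - 5)*(r - 3)^2*(r^2 + r - 12) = (r - 5)*(r - 3)^2*(r + 4)*(r - 3)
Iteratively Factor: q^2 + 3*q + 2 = (q + 2)*(q + 1)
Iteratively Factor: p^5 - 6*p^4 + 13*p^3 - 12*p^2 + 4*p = (p - 2)*(p^4 - 4*p^3 + 5*p^2 - 2*p) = (p - 2)*(p - 1)*(p^3 - 3*p^2 + 2*p) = p*(p - 2)*(p - 1)*(p^2 - 3*p + 2) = p*(p - 2)*(p - 1)^2*(p - 2)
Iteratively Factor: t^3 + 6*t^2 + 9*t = (t + 3)*(t^2 + 3*t) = t*(t + 3)*(t + 3)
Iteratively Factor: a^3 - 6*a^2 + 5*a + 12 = (a + 1)*(a^2 - 7*a + 12) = (a - 3)*(a + 1)*(a - 4)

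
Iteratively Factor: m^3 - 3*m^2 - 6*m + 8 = (m - 1)*(m^2 - 2*m - 8) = (m - 1)*(m + 2)*(m - 4)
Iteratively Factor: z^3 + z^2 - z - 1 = (z - 1)*(z^2 + 2*z + 1) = (z - 1)*(z + 1)*(z + 1)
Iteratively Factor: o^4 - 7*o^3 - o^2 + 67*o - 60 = (o - 5)*(o^3 - 2*o^2 - 11*o + 12) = (o - 5)*(o - 1)*(o^2 - o - 12) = (o - 5)*(o - 1)*(o + 3)*(o - 4)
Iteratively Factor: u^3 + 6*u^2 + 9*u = (u)*(u^2 + 6*u + 9) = u*(u + 3)*(u + 3)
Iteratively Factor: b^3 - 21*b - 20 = (b + 1)*(b^2 - b - 20) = (b - 5)*(b + 1)*(b + 4)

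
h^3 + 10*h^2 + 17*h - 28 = (h - 1)*(h + 4)*(h + 7)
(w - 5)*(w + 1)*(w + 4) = w^3 - 21*w - 20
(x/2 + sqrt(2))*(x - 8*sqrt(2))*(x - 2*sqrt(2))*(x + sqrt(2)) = x^4/2 - 7*sqrt(2)*x^3/2 - 12*x^2 + 28*sqrt(2)*x + 64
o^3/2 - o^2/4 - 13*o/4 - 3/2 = (o/2 + 1)*(o - 3)*(o + 1/2)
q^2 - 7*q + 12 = (q - 4)*(q - 3)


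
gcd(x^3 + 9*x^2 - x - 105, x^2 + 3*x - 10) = x + 5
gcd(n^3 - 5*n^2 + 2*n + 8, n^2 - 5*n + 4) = n - 4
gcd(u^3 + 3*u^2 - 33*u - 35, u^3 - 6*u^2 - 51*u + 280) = u^2 + 2*u - 35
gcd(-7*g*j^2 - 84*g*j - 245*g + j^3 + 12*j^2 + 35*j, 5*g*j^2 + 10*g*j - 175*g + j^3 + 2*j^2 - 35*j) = j + 7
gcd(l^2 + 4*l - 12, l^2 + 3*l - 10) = l - 2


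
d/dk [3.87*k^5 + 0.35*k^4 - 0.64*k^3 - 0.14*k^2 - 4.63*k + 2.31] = 19.35*k^4 + 1.4*k^3 - 1.92*k^2 - 0.28*k - 4.63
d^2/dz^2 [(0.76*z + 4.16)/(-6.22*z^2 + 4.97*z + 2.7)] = ((0.76*z + 4.16)*(12.44*z - 4.97)*(24.88*z - 9.94) + (28.3632*z + 44.196)*(-6.22*z^2 + 4.97*z + 2.7))/(-6.22*z^2 + 4.97*z + 2.7)^3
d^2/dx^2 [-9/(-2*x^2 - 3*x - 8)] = 18*(-4*x^2 - 6*x + (4*x + 3)^2 - 16)/(2*x^2 + 3*x + 8)^3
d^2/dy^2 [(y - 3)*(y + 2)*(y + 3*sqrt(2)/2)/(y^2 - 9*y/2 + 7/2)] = 4*(25*y^3 + 21*sqrt(2)*y^3 - 171*sqrt(2)*y^2 - 147*y^2 + 399*y + 549*sqrt(2)*y - 624*sqrt(2) - 427)/(8*y^6 - 108*y^5 + 570*y^4 - 1485*y^3 + 1995*y^2 - 1323*y + 343)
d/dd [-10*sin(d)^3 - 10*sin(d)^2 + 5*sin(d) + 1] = 5*(-6*sin(d)^2 - 4*sin(d) + 1)*cos(d)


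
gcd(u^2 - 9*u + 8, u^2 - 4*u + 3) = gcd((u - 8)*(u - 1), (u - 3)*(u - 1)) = u - 1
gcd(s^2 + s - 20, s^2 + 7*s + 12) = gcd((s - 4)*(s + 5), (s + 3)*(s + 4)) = 1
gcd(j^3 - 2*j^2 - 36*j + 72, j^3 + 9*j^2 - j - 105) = 1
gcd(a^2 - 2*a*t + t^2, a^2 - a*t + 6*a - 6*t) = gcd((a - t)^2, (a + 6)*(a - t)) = -a + t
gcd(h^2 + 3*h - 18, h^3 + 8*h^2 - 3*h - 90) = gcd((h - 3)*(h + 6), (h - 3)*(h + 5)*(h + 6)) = h^2 + 3*h - 18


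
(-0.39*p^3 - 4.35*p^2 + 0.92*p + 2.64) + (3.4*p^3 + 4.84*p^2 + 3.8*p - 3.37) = 3.01*p^3 + 0.49*p^2 + 4.72*p - 0.73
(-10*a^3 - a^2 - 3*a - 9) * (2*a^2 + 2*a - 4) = -20*a^5 - 22*a^4 + 32*a^3 - 20*a^2 - 6*a + 36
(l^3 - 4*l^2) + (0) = l^3 - 4*l^2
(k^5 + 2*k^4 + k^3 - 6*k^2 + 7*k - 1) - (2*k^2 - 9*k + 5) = k^5 + 2*k^4 + k^3 - 8*k^2 + 16*k - 6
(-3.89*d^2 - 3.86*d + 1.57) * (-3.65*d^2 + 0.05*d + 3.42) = 14.1985*d^4 + 13.8945*d^3 - 19.2273*d^2 - 13.1227*d + 5.3694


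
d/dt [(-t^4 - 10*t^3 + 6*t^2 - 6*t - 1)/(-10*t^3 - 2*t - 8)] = (5*t^6 + 33*t^4 - 24*t^3 + 99*t^2 - 48*t + 23)/(2*(25*t^6 + 10*t^4 + 40*t^3 + t^2 + 8*t + 16))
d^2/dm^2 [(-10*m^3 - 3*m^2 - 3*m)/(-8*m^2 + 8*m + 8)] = 13*m*(2*m^2 + 3*m + 3)/(4*(m^6 - 3*m^5 + 5*m^3 - 3*m - 1))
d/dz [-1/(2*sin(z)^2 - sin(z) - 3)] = (4*sin(z) - 1)*cos(z)/(sin(z) + cos(2*z) + 2)^2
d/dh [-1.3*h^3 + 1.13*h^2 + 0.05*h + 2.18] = -3.9*h^2 + 2.26*h + 0.05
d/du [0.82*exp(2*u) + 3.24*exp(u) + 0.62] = (1.64*exp(u) + 3.24)*exp(u)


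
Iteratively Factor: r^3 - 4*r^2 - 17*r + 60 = (r - 3)*(r^2 - r - 20) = (r - 5)*(r - 3)*(r + 4)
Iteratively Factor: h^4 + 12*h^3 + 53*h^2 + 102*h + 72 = (h + 3)*(h^3 + 9*h^2 + 26*h + 24) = (h + 3)^2*(h^2 + 6*h + 8) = (h + 2)*(h + 3)^2*(h + 4)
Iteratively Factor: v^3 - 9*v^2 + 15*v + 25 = (v - 5)*(v^2 - 4*v - 5) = (v - 5)*(v + 1)*(v - 5)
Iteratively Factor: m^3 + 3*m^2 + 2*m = (m + 2)*(m^2 + m) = (m + 1)*(m + 2)*(m)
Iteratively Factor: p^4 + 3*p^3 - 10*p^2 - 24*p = (p + 4)*(p^3 - p^2 - 6*p) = (p + 2)*(p + 4)*(p^2 - 3*p) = (p - 3)*(p + 2)*(p + 4)*(p)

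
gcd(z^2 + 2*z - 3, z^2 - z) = z - 1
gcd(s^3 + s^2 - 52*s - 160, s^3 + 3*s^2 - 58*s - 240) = s^2 - 3*s - 40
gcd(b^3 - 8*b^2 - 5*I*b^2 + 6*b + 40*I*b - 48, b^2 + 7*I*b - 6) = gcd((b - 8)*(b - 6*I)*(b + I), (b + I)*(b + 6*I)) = b + I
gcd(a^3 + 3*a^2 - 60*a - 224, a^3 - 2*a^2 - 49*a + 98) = a + 7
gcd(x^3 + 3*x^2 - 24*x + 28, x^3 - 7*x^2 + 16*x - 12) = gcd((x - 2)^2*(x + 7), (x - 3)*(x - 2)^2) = x^2 - 4*x + 4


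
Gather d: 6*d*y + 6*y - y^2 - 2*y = 6*d*y - y^2 + 4*y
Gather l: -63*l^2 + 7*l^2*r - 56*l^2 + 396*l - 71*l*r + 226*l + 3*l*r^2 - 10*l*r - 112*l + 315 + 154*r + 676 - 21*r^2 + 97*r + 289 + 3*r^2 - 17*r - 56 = l^2*(7*r - 119) + l*(3*r^2 - 81*r + 510) - 18*r^2 + 234*r + 1224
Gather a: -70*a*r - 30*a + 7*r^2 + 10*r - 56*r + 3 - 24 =a*(-70*r - 30) + 7*r^2 - 46*r - 21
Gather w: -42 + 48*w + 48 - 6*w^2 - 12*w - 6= -6*w^2 + 36*w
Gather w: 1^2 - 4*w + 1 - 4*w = 2 - 8*w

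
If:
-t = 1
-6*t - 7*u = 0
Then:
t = -1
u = 6/7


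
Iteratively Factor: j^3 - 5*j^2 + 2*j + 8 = (j - 4)*(j^2 - j - 2) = (j - 4)*(j - 2)*(j + 1)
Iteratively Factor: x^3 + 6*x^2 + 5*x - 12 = (x - 1)*(x^2 + 7*x + 12) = (x - 1)*(x + 4)*(x + 3)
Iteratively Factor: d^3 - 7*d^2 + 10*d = (d - 5)*(d^2 - 2*d) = (d - 5)*(d - 2)*(d)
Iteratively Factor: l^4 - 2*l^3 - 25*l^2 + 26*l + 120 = (l + 4)*(l^3 - 6*l^2 - l + 30) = (l - 5)*(l + 4)*(l^2 - l - 6) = (l - 5)*(l + 2)*(l + 4)*(l - 3)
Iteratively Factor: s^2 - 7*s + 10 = (s - 5)*(s - 2)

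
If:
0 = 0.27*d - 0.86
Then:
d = 3.19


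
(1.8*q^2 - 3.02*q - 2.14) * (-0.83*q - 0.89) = -1.494*q^3 + 0.9046*q^2 + 4.464*q + 1.9046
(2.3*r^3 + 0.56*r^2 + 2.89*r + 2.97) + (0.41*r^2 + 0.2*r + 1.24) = 2.3*r^3 + 0.97*r^2 + 3.09*r + 4.21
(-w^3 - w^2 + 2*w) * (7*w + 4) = -7*w^4 - 11*w^3 + 10*w^2 + 8*w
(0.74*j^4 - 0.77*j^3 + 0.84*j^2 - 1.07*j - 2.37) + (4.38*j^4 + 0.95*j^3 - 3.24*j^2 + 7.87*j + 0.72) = 5.12*j^4 + 0.18*j^3 - 2.4*j^2 + 6.8*j - 1.65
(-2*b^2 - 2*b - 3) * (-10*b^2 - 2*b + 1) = 20*b^4 + 24*b^3 + 32*b^2 + 4*b - 3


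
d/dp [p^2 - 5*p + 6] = 2*p - 5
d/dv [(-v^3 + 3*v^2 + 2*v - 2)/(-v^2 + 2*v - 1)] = (v^3 - 3*v^2 + 8*v - 2)/(v^3 - 3*v^2 + 3*v - 1)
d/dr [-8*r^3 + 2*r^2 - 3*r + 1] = -24*r^2 + 4*r - 3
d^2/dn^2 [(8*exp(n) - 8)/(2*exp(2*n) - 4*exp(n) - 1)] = (32*exp(4*n) - 64*exp(3*n) + 288*exp(2*n) - 224*exp(n) + 40)*exp(n)/(8*exp(6*n) - 48*exp(5*n) + 84*exp(4*n) - 16*exp(3*n) - 42*exp(2*n) - 12*exp(n) - 1)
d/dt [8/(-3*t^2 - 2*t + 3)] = 16*(3*t + 1)/(3*t^2 + 2*t - 3)^2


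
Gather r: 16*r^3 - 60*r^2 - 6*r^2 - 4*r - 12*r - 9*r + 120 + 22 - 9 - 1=16*r^3 - 66*r^2 - 25*r + 132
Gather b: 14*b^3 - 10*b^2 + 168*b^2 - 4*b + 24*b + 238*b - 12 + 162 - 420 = 14*b^3 + 158*b^2 + 258*b - 270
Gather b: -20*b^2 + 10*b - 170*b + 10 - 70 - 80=-20*b^2 - 160*b - 140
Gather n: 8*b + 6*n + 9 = 8*b + 6*n + 9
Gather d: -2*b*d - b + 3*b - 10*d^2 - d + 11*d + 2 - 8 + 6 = 2*b - 10*d^2 + d*(10 - 2*b)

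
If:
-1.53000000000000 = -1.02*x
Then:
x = 1.50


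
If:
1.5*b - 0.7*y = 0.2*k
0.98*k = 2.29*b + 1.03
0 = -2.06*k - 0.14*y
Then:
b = -0.42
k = 0.06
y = -0.92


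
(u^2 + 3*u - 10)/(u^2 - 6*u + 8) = (u + 5)/(u - 4)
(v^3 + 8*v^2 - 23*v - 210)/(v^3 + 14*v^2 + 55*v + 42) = (v - 5)/(v + 1)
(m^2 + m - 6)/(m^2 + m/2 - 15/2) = 2*(m - 2)/(2*m - 5)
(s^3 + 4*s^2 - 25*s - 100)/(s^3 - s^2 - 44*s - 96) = (s^2 - 25)/(s^2 - 5*s - 24)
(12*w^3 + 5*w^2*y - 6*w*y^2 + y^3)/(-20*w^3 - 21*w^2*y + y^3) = (12*w^2 - 7*w*y + y^2)/(-20*w^2 - w*y + y^2)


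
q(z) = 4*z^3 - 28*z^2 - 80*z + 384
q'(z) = 12*z^2 - 56*z - 80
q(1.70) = 186.73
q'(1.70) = -140.52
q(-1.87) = 409.53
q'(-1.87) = 66.68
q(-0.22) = 400.20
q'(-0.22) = -67.10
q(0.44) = 343.72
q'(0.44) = -102.32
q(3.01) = -1.40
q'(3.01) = -139.84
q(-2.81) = 298.96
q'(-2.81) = 172.11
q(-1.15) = 432.89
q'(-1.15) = 0.27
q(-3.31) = 196.97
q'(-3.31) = 236.83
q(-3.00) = 264.00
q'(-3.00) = 196.00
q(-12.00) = -9600.00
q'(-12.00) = 2320.00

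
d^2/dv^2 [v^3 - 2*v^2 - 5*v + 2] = 6*v - 4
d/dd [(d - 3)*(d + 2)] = 2*d - 1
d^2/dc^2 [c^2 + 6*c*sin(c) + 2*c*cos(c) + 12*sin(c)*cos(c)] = -6*c*sin(c) - 2*c*cos(c) - 4*sin(c) - 24*sin(2*c) + 12*cos(c) + 2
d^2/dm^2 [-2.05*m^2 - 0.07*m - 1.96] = -4.10000000000000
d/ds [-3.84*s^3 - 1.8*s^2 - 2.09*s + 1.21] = -11.52*s^2 - 3.6*s - 2.09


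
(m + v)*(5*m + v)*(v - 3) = 5*m^2*v - 15*m^2 + 6*m*v^2 - 18*m*v + v^3 - 3*v^2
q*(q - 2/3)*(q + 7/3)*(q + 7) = q^4 + 26*q^3/3 + 91*q^2/9 - 98*q/9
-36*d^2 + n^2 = (-6*d + n)*(6*d + n)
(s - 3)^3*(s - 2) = s^4 - 11*s^3 + 45*s^2 - 81*s + 54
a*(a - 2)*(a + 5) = a^3 + 3*a^2 - 10*a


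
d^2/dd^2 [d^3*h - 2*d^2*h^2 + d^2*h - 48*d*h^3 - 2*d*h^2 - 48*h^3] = 2*h*(3*d - 2*h + 1)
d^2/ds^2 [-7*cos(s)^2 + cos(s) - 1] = -cos(s) + 14*cos(2*s)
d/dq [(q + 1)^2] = 2*q + 2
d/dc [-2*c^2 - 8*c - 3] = -4*c - 8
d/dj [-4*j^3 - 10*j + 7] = -12*j^2 - 10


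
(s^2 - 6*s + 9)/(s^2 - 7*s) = (s^2 - 6*s + 9)/(s*(s - 7))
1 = 1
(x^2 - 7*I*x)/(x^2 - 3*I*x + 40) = x*(x - 7*I)/(x^2 - 3*I*x + 40)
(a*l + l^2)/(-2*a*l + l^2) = (-a - l)/(2*a - l)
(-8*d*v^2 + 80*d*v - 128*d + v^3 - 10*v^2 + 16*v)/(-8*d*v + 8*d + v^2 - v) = (v^2 - 10*v + 16)/(v - 1)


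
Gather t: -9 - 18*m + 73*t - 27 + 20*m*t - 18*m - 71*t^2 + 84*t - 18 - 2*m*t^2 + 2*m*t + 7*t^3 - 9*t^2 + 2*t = -36*m + 7*t^3 + t^2*(-2*m - 80) + t*(22*m + 159) - 54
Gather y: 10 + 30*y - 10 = 30*y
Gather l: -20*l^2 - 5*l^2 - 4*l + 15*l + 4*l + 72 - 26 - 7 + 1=-25*l^2 + 15*l + 40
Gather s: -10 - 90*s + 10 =-90*s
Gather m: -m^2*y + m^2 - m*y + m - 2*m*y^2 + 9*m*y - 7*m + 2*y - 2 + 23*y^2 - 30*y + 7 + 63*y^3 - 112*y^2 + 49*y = m^2*(1 - y) + m*(-2*y^2 + 8*y - 6) + 63*y^3 - 89*y^2 + 21*y + 5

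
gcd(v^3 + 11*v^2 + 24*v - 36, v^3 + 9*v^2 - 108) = v^2 + 12*v + 36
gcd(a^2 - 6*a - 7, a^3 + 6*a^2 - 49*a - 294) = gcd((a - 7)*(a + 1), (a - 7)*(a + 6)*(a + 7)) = a - 7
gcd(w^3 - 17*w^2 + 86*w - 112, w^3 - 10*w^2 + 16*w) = w^2 - 10*w + 16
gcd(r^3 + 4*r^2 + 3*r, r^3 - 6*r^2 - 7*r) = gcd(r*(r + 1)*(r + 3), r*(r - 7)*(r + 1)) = r^2 + r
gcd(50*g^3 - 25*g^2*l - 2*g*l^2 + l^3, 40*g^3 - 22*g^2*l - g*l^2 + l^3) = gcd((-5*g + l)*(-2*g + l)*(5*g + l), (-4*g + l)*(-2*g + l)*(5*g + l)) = 10*g^2 - 3*g*l - l^2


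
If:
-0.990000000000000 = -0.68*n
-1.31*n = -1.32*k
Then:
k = 1.44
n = 1.46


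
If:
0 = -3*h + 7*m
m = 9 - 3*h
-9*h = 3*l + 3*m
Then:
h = 21/8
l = -9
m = 9/8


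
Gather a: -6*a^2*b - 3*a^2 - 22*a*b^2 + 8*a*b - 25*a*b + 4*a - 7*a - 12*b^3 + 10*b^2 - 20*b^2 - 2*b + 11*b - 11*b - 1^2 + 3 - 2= a^2*(-6*b - 3) + a*(-22*b^2 - 17*b - 3) - 12*b^3 - 10*b^2 - 2*b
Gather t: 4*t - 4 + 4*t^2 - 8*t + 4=4*t^2 - 4*t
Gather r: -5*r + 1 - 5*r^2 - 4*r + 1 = -5*r^2 - 9*r + 2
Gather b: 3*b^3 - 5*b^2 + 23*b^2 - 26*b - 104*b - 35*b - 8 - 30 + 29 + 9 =3*b^3 + 18*b^2 - 165*b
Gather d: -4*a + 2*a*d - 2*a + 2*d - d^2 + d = -6*a - d^2 + d*(2*a + 3)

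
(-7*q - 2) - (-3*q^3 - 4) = 3*q^3 - 7*q + 2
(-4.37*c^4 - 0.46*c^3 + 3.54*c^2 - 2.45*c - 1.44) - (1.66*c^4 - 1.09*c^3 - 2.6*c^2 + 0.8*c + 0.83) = -6.03*c^4 + 0.63*c^3 + 6.14*c^2 - 3.25*c - 2.27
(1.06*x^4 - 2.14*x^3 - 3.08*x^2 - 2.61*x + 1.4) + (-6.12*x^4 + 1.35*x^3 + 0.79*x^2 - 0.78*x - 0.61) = -5.06*x^4 - 0.79*x^3 - 2.29*x^2 - 3.39*x + 0.79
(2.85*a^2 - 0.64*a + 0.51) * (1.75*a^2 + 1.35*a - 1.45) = 4.9875*a^4 + 2.7275*a^3 - 4.104*a^2 + 1.6165*a - 0.7395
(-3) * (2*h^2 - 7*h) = -6*h^2 + 21*h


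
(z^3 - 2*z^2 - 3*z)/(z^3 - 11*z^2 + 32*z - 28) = z*(z^2 - 2*z - 3)/(z^3 - 11*z^2 + 32*z - 28)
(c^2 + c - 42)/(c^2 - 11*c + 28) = (c^2 + c - 42)/(c^2 - 11*c + 28)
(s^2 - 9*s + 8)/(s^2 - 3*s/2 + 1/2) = 2*(s - 8)/(2*s - 1)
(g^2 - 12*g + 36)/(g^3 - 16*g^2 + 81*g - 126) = (g - 6)/(g^2 - 10*g + 21)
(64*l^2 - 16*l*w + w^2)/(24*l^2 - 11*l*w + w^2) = (-8*l + w)/(-3*l + w)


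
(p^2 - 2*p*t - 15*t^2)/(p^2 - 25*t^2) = (p + 3*t)/(p + 5*t)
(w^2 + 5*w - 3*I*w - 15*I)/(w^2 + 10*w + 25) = (w - 3*I)/(w + 5)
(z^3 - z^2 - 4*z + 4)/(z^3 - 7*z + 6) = (z + 2)/(z + 3)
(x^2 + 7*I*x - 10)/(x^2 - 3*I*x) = (x^2 + 7*I*x - 10)/(x*(x - 3*I))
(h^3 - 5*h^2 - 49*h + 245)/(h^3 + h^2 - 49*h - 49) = (h - 5)/(h + 1)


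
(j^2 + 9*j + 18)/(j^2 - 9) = (j + 6)/(j - 3)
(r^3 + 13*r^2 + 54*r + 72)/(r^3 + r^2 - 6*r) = (r^2 + 10*r + 24)/(r*(r - 2))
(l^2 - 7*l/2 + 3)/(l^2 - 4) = (l - 3/2)/(l + 2)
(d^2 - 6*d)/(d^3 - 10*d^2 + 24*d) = 1/(d - 4)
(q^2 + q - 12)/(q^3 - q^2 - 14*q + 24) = 1/(q - 2)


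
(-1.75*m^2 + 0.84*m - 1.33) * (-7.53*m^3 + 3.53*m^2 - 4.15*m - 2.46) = 13.1775*m^5 - 12.5027*m^4 + 20.2426*m^3 - 3.8759*m^2 + 3.4531*m + 3.2718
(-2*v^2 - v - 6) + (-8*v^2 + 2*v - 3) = -10*v^2 + v - 9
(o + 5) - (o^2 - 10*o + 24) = -o^2 + 11*o - 19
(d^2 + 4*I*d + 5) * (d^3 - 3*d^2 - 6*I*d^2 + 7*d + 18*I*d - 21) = d^5 - 3*d^4 - 2*I*d^4 + 36*d^3 + 6*I*d^3 - 108*d^2 - 2*I*d^2 + 35*d + 6*I*d - 105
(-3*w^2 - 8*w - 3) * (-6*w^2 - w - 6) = 18*w^4 + 51*w^3 + 44*w^2 + 51*w + 18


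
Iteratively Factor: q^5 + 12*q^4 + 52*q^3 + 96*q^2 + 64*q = (q + 2)*(q^4 + 10*q^3 + 32*q^2 + 32*q) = (q + 2)^2*(q^3 + 8*q^2 + 16*q) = (q + 2)^2*(q + 4)*(q^2 + 4*q) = (q + 2)^2*(q + 4)^2*(q)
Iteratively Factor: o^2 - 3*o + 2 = (o - 1)*(o - 2)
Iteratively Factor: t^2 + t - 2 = (t - 1)*(t + 2)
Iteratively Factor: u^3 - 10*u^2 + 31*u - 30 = (u - 2)*(u^2 - 8*u + 15) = (u - 3)*(u - 2)*(u - 5)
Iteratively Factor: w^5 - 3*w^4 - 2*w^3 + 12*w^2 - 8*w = (w - 1)*(w^4 - 2*w^3 - 4*w^2 + 8*w) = w*(w - 1)*(w^3 - 2*w^2 - 4*w + 8) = w*(w - 2)*(w - 1)*(w^2 - 4) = w*(w - 2)*(w - 1)*(w + 2)*(w - 2)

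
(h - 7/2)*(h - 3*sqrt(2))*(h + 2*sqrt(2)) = h^3 - 7*h^2/2 - sqrt(2)*h^2 - 12*h + 7*sqrt(2)*h/2 + 42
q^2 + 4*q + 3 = (q + 1)*(q + 3)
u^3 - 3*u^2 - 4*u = u*(u - 4)*(u + 1)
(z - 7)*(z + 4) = z^2 - 3*z - 28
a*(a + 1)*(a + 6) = a^3 + 7*a^2 + 6*a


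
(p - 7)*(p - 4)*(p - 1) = p^3 - 12*p^2 + 39*p - 28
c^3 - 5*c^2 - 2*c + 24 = (c - 4)*(c - 3)*(c + 2)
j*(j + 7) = j^2 + 7*j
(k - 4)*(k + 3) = k^2 - k - 12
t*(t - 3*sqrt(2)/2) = t^2 - 3*sqrt(2)*t/2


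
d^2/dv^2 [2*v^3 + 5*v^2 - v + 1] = 12*v + 10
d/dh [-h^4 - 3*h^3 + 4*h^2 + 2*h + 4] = -4*h^3 - 9*h^2 + 8*h + 2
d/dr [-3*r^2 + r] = 1 - 6*r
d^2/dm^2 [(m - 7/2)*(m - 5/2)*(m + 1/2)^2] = 12*m^2 - 30*m + 6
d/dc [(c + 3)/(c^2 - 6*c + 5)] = (c^2 - 6*c - 2*(c - 3)*(c + 3) + 5)/(c^2 - 6*c + 5)^2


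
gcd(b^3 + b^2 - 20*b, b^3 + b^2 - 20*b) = b^3 + b^2 - 20*b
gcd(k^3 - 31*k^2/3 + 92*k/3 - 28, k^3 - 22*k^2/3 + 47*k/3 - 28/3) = k - 7/3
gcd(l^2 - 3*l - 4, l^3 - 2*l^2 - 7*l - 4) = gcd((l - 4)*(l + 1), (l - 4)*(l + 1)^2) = l^2 - 3*l - 4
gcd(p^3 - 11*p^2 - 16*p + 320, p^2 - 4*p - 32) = p - 8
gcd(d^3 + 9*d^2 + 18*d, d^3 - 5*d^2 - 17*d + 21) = d + 3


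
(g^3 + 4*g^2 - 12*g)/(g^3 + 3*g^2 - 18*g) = (g - 2)/(g - 3)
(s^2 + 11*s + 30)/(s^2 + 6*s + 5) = (s + 6)/(s + 1)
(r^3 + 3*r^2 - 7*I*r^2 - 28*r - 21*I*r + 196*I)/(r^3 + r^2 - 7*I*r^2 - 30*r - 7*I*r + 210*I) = (r^2 + 3*r - 28)/(r^2 + r - 30)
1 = 1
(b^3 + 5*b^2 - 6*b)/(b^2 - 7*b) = (b^2 + 5*b - 6)/(b - 7)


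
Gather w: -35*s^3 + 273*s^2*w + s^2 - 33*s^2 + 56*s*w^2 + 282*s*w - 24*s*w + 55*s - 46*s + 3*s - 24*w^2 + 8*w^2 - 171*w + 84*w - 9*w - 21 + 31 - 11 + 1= -35*s^3 - 32*s^2 + 12*s + w^2*(56*s - 16) + w*(273*s^2 + 258*s - 96)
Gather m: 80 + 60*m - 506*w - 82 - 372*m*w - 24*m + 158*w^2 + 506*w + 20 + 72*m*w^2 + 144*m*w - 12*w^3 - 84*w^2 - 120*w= m*(72*w^2 - 228*w + 36) - 12*w^3 + 74*w^2 - 120*w + 18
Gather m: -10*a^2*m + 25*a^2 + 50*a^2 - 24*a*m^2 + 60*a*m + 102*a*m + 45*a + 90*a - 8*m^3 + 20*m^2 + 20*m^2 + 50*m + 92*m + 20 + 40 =75*a^2 + 135*a - 8*m^3 + m^2*(40 - 24*a) + m*(-10*a^2 + 162*a + 142) + 60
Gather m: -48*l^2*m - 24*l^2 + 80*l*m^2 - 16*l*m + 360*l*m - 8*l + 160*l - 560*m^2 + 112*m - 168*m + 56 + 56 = -24*l^2 + 152*l + m^2*(80*l - 560) + m*(-48*l^2 + 344*l - 56) + 112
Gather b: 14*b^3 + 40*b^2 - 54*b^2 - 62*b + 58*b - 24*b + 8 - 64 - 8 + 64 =14*b^3 - 14*b^2 - 28*b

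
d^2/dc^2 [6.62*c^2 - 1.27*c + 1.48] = 13.2400000000000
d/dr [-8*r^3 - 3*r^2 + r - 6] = -24*r^2 - 6*r + 1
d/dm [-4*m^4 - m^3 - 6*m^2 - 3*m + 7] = -16*m^3 - 3*m^2 - 12*m - 3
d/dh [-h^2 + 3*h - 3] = 3 - 2*h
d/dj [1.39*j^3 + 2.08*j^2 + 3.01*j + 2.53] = 4.17*j^2 + 4.16*j + 3.01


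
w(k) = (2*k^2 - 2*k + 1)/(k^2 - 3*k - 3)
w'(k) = (3 - 2*k)*(2*k^2 - 2*k + 1)/(k^2 - 3*k - 3)^2 + (4*k - 2)/(k^2 - 3*k - 3)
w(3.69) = -45.94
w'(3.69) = -471.42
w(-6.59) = 1.68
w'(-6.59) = -0.02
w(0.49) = -0.12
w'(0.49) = 0.07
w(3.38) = -9.96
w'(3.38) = -28.55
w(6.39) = 3.74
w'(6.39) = -0.70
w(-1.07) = 4.01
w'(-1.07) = 10.57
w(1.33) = -0.36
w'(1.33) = -0.61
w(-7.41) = 1.69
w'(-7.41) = -0.02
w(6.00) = 4.07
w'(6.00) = -0.97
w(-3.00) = 1.67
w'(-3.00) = 0.07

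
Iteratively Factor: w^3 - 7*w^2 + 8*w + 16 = (w + 1)*(w^2 - 8*w + 16) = (w - 4)*(w + 1)*(w - 4)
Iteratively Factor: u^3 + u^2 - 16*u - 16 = (u - 4)*(u^2 + 5*u + 4) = (u - 4)*(u + 4)*(u + 1)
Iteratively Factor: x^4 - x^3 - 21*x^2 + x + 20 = (x + 4)*(x^3 - 5*x^2 - x + 5) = (x - 1)*(x + 4)*(x^2 - 4*x - 5) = (x - 5)*(x - 1)*(x + 4)*(x + 1)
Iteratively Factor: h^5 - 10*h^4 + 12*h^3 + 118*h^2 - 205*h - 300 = (h - 5)*(h^4 - 5*h^3 - 13*h^2 + 53*h + 60) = (h - 5)*(h + 1)*(h^3 - 6*h^2 - 7*h + 60) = (h - 5)*(h - 4)*(h + 1)*(h^2 - 2*h - 15) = (h - 5)^2*(h - 4)*(h + 1)*(h + 3)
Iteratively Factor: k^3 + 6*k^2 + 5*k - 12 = (k + 3)*(k^2 + 3*k - 4) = (k - 1)*(k + 3)*(k + 4)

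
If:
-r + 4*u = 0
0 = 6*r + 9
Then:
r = -3/2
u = -3/8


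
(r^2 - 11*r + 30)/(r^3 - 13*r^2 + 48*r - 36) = (r - 5)/(r^2 - 7*r + 6)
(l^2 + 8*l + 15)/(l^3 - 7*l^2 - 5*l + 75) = (l + 5)/(l^2 - 10*l + 25)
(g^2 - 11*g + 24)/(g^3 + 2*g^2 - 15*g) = (g - 8)/(g*(g + 5))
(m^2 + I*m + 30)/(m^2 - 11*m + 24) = (m^2 + I*m + 30)/(m^2 - 11*m + 24)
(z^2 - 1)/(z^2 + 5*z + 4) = (z - 1)/(z + 4)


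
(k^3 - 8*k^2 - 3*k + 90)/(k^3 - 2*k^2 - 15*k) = (k - 6)/k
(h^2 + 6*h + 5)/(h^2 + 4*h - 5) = (h + 1)/(h - 1)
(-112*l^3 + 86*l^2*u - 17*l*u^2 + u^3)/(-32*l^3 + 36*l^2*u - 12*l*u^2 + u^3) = (-7*l + u)/(-2*l + u)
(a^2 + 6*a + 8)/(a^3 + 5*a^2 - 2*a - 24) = (a + 2)/(a^2 + a - 6)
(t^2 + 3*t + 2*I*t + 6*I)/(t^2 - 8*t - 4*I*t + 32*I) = (t^2 + t*(3 + 2*I) + 6*I)/(t^2 - 4*t*(2 + I) + 32*I)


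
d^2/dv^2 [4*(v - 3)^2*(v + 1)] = 24*v - 40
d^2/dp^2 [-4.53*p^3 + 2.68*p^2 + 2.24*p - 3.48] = 5.36 - 27.18*p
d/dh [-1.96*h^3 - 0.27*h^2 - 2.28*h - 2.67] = -5.88*h^2 - 0.54*h - 2.28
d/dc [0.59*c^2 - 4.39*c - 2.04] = 1.18*c - 4.39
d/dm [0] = 0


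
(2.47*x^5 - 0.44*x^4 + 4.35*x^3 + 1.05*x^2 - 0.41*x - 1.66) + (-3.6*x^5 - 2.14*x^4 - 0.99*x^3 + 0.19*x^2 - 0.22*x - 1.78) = -1.13*x^5 - 2.58*x^4 + 3.36*x^3 + 1.24*x^2 - 0.63*x - 3.44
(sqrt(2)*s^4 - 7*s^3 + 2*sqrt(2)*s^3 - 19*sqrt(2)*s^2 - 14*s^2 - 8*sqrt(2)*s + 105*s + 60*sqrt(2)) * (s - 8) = sqrt(2)*s^5 - 6*sqrt(2)*s^4 - 7*s^4 - 35*sqrt(2)*s^3 + 42*s^3 + 144*sqrt(2)*s^2 + 217*s^2 - 840*s + 124*sqrt(2)*s - 480*sqrt(2)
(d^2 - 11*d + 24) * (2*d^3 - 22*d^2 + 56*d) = 2*d^5 - 44*d^4 + 346*d^3 - 1144*d^2 + 1344*d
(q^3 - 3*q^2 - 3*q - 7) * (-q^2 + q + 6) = -q^5 + 4*q^4 + 6*q^3 - 14*q^2 - 25*q - 42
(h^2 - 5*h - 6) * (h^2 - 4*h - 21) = h^4 - 9*h^3 - 7*h^2 + 129*h + 126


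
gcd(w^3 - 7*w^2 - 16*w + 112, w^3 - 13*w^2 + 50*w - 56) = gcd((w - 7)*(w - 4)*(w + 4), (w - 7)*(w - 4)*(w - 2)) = w^2 - 11*w + 28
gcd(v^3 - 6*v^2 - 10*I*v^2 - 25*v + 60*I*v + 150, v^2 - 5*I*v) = v - 5*I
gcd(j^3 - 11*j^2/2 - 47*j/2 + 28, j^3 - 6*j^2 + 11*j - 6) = j - 1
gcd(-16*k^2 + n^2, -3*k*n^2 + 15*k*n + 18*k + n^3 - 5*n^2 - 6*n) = 1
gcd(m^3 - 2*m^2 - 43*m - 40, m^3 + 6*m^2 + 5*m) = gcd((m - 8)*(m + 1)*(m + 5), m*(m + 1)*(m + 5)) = m^2 + 6*m + 5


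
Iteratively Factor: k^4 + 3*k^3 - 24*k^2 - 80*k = (k + 4)*(k^3 - k^2 - 20*k) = k*(k + 4)*(k^2 - k - 20) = k*(k + 4)^2*(k - 5)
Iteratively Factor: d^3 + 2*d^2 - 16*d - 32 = (d + 2)*(d^2 - 16) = (d - 4)*(d + 2)*(d + 4)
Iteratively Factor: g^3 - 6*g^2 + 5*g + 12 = (g - 3)*(g^2 - 3*g - 4) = (g - 3)*(g + 1)*(g - 4)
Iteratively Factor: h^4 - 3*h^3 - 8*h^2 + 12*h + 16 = (h + 2)*(h^3 - 5*h^2 + 2*h + 8) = (h - 4)*(h + 2)*(h^2 - h - 2) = (h - 4)*(h + 1)*(h + 2)*(h - 2)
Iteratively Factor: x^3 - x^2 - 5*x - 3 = (x - 3)*(x^2 + 2*x + 1) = (x - 3)*(x + 1)*(x + 1)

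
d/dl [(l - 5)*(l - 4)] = 2*l - 9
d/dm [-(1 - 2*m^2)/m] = 2 + m^(-2)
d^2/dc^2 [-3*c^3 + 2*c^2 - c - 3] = 4 - 18*c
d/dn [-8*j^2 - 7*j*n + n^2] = -7*j + 2*n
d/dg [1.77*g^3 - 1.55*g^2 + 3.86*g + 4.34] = 5.31*g^2 - 3.1*g + 3.86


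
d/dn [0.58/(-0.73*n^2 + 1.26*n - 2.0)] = (0.8468*n - 0.7308)/(0.73*n^2 - 1.26*n + 2.0)^2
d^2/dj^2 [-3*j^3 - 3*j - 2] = -18*j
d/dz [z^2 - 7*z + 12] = 2*z - 7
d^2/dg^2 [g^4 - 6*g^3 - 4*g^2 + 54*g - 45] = 12*g^2 - 36*g - 8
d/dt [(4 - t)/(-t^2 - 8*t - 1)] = (t^2 + 8*t - 2*(t - 4)*(t + 4) + 1)/(t^2 + 8*t + 1)^2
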